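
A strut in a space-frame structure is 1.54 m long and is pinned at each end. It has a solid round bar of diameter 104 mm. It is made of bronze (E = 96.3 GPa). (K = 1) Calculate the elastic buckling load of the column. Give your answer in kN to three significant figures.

I = πd⁴/64 = π×104⁴/64 = 5.743×10^6 mm⁴
I = 5.743×10^6 mm⁴ = 5.743×10^-6 m⁴
Effective length L_e = K·L = 1 × 1.54 = 1.540 m
P_cr = π²EI / L_e² = π² × 96.3×10⁹ × 5.743×10^-6 / 1.540² = 2.301×10^6 N

P_cr ≈ 2300 kN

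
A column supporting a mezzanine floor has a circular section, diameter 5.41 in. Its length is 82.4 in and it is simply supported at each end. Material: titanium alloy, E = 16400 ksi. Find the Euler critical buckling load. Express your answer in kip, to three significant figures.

P_cr ≈ 1000 kip

I = πd⁴/64 = π×5.41⁴/64 = 42.05 in⁴
Effective length L_e = K·L = 1 × 82.4 = 82.40 in
P_cr = π²EI / L_e² = π² × 16400×10³ × 42.05 / 82.40² = 1.002×10^6 lb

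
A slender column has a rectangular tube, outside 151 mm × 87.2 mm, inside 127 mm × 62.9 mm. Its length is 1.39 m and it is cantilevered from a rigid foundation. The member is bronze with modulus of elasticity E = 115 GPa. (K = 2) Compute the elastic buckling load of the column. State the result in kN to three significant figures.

Weak-axis I_min = (h_o·b_o³ − h_i·b_i³)/12 with b_o = 87.2, b_i = 62.90 mm (shorter outer/inner sides).
I_min = (151×87.2³ − 127.0×62.90³)/12 = 5.710×10^6 mm⁴
I = 5.710×10^6 mm⁴ = 5.710×10^-6 m⁴
Effective length L_e = K·L = 2 × 1.39 = 2.780 m
P_cr = π²EI / L_e² = π² × 115×10⁹ × 5.710×10^-6 / 2.780² = 8.385×10^5 N

P_cr ≈ 839 kN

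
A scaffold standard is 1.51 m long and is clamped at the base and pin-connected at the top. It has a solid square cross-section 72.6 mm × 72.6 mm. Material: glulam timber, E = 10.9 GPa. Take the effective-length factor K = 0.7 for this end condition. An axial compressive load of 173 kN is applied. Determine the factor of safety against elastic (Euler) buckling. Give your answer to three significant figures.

n ≈ 1.29

I = a⁴/12 = 72.6⁴/12 = 2.315×10^6 mm⁴
I = 2.315×10^6 mm⁴ = 2.315×10^-6 m⁴
Effective length L_e = K·L = 0.7 × 1.51 = 1.057 m
P_cr = π²EI / L_e² = π² × 10.9×10⁹ × 2.315×10^-6 / 1.057² = 2.229×10^5 N
Factor of safety n = P_cr / P = 222.92 / 173 = 1.29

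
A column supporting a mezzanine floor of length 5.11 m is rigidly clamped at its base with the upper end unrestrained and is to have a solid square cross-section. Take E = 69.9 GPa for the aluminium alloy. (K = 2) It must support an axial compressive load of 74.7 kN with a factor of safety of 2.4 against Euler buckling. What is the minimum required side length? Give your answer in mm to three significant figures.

Required P_cr = n·P = 2.4 × 74.7 = 179.3 kN
L_e = K·L = 2 × 5.11 = 10.22 m
Required I = P_cr·L_e²/(π²E) = 1.793×10^5 × 10.22² / (π² × 6.99×10^10) = 2.714×10^-5 m⁴
I_req = 2.714×10^7 mm⁴
Solid square: I = a⁴/12  ⇒  a = (12I)^(1/4) = (12×2.714×10^7)^(1/4) = 134 mm

a ≈ 134 mm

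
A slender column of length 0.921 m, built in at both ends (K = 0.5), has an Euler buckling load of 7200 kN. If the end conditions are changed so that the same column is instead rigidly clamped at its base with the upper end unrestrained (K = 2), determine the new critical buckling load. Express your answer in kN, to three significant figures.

P_cr ∝ 1/K², so P_cr,new = P_cr,old × (K_old/K_new)² = 7200 × (0.5/2)²
= 7200 × 0.06250 = 450 kN

P_cr ≈ 450 kN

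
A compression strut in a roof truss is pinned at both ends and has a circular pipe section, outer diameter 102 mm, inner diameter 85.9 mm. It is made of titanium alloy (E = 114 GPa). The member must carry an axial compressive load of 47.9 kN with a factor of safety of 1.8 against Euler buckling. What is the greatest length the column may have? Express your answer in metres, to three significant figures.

d_o = 102 mm, d_i = 85.9 mm
I = π(d_o⁴ − d_i⁴)/64 = π(102⁴ − 85.90⁴)/64 = 2.641×10^6 mm⁴
I = 2.641×10^-6 m⁴
Required critical load P_cr = n·P = 1.8 × 47.9 = 86.22 kN = 8.622×10^4 N
From P_cr = π²EI/(K·L)²:  L = (1/K)·√(π²EI/P_cr) = (1/1)·√(π²×1.14×10^11×2.641×10^-6/8.622×10^4)
L = 5.87 m

L_max ≈ 5.87 m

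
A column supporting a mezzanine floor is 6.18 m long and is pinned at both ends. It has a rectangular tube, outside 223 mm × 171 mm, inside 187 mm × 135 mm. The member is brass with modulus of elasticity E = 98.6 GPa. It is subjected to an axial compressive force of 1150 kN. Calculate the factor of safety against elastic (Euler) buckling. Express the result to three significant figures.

n ≈ 1.21

Weak-axis I_min = (h_o·b_o³ − h_i·b_i³)/12 with b_o = 171, b_i = 135.0 mm (shorter outer/inner sides).
I_min = (223×171³ − 187.0×135.0³)/12 = 5.458×10^7 mm⁴
I = 5.458×10^7 mm⁴ = 5.458×10^-5 m⁴
Effective length L_e = K·L = 1 × 6.18 = 6.180 m
P_cr = π²EI / L_e² = π² × 98.6×10⁹ × 5.458×10^-5 / 6.180² = 1.391×10^6 N
Factor of safety n = P_cr / P = 1390.7 / 1150 = 1.21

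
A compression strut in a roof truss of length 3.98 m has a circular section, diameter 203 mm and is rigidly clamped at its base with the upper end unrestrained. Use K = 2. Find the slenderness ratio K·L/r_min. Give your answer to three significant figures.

I = πd⁴/64 = π×203⁴/64 = 8.336×10^7 mm⁴
A = 3.237×10^4 mm²;  r_min = √(I/A) = √(8.336×10^7/3.237×10^4) = 50.75 mm
L_e = K·L = 2 × 3.98 m = 7.960 m = 7960.0 mm
λ = L_e / r_min = 7960.0 / 50.75 = 157

λ ≈ 157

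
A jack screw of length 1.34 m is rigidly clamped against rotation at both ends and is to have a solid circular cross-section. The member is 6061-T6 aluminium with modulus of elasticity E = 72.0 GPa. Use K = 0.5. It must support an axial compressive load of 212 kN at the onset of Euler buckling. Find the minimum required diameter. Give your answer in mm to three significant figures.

L_e = K·L = 0.5 × 1.34 = 0.6700 m
Required I = P_cr·L_e²/(π²E) = 2.120×10^5 × 0.6700² / (π² × 7.20×10^10) = 1.339×10^-7 m⁴
I_req = 1.339×10^5 mm⁴
Solid circle: I = πd⁴/64  ⇒  d = (64I/π)^(1/4) = (64×1.339×10^5/π)^(1/4) = 40.6 mm

d ≈ 40.6 mm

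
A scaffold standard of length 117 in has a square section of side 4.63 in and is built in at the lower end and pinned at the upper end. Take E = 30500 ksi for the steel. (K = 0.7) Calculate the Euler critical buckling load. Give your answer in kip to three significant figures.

P_cr ≈ 1720 kip

I = a⁴/12 = 4.63⁴/12 = 38.30 in⁴
Effective length L_e = K·L = 0.7 × 117 = 81.90 in
P_cr = π²EI / L_e² = π² × 30500×10³ × 38.30 / 81.90² = 1.719×10^6 lb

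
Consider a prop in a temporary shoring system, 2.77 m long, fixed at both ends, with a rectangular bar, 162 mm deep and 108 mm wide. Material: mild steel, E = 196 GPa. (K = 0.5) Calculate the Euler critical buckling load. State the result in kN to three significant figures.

P_cr ≈ 17100 kN

Buckling occurs about the weak axis: I_min = h·b³/12 with b = 108 mm (the shorter side).
I_min = 162×108³/12 = 1.701×10^7 mm⁴
I = 1.701×10^7 mm⁴ = 1.701×10^-5 m⁴
Effective length L_e = K·L = 0.5 × 2.77 = 1.385 m
P_cr = π²EI / L_e² = π² × 196×10⁹ × 1.701×10^-5 / 1.385² = 1.715×10^7 N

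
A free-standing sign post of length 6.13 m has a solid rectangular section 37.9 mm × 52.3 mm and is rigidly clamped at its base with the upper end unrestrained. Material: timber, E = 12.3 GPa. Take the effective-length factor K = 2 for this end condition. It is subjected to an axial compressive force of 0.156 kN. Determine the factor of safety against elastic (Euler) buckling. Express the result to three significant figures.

n ≈ 1.23

Buckling occurs about the weak axis: I_min = h·b³/12 with b = 37.9 mm (the shorter side).
I_min = 52.3×37.9³/12 = 2.373×10^5 mm⁴
I = 2.373×10^5 mm⁴ = 2.373×10^-7 m⁴
Effective length L_e = K·L = 2 × 6.13 = 12.26 m
P_cr = π²EI / L_e² = π² × 12.3×10⁹ × 2.373×10^-7 / 12.26² = 191.6 N
Factor of safety n = P_cr / P = 0.19163 / 0.156 = 1.23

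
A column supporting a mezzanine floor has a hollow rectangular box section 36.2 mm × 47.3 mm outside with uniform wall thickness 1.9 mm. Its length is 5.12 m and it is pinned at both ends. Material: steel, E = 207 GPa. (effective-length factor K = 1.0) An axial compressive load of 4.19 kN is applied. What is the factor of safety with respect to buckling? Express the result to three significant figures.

Inner dimensions: h_i = 47.3 − 2×1.9 = 43.50 mm, b_i = 36.2 − 2×1.9 = 32.40 mm
Weak-axis I_min = (h_o·b_o³ − h_i·b_i³)/12 with b_o = 36.2, b_i = 32.40 mm (shorter outer/inner sides).
I_min = (47.3×36.2³ − 43.50×32.40³)/12 = 6.369×10^4 mm⁴
I = 6.369×10^4 mm⁴ = 6.369×10^-8 m⁴
Effective length L_e = K·L = 1 × 5.12 = 5.120 m
P_cr = π²EI / L_e² = π² × 207×10⁹ × 6.369×10^-8 / 5.120² = 4.964×10^3 N
Factor of safety n = P_cr / P = 4.9637 / 4.19 = 1.18

n ≈ 1.18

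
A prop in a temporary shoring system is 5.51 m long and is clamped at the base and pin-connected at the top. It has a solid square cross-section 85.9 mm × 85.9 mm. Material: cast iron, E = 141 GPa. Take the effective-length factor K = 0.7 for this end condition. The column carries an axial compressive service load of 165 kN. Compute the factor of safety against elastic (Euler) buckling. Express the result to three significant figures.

I = a⁴/12 = 85.9⁴/12 = 4.537×10^6 mm⁴
I = 4.537×10^6 mm⁴ = 4.537×10^-6 m⁴
Effective length L_e = K·L = 0.7 × 5.51 = 3.857 m
P_cr = π²EI / L_e² = π² × 141×10⁹ × 4.537×10^-6 / 3.857² = 4.244×10^5 N
Factor of safety n = P_cr / P = 424.43 / 165 = 2.57

n ≈ 2.57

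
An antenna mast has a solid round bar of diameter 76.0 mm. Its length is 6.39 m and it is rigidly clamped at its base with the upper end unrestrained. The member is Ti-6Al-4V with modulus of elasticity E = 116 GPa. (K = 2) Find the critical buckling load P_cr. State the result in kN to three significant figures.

P_cr ≈ 11.5 kN

I = πd⁴/64 = π×76.0⁴/64 = 1.638×10^6 mm⁴
I = 1.638×10^6 mm⁴ = 1.638×10^-6 m⁴
Effective length L_e = K·L = 2 × 6.39 = 12.78 m
P_cr = π²EI / L_e² = π² × 116×10⁹ × 1.638×10^-6 / 12.78² = 1.148×10^4 N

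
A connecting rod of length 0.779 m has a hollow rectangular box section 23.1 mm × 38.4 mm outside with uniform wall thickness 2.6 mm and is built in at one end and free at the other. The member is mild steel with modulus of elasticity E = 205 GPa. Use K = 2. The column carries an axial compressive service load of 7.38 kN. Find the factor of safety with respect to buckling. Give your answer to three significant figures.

n ≈ 2.66

Inner dimensions: h_i = 38.4 − 2×2.6 = 33.20 mm, b_i = 23.1 − 2×2.6 = 17.90 mm
Weak-axis I_min = (h_o·b_o³ − h_i·b_i³)/12 with b_o = 23.1, b_i = 17.90 mm (shorter outer/inner sides).
I_min = (38.4×23.1³ − 33.20×17.90³)/12 = 2.358×10^4 mm⁴
I = 2.358×10^4 mm⁴ = 2.358×10^-8 m⁴
Effective length L_e = K·L = 2 × 0.779 = 1.558 m
P_cr = π²EI / L_e² = π² × 205×10⁹ × 2.358×10^-8 / 1.558² = 1.965×10^4 N
Factor of safety n = P_cr / P = 19.652 / 7.38 = 2.66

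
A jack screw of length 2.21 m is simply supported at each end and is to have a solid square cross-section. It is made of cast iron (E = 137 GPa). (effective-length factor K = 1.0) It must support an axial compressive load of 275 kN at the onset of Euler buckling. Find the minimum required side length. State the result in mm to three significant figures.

L_e = K·L = 1 × 2.21 = 2.210 m
Required I = P_cr·L_e²/(π²E) = 2.750×10^5 × 2.210² / (π² × 1.37×10^11) = 9.933×10^-7 m⁴
I_req = 9.933×10^5 mm⁴
Solid square: I = a⁴/12  ⇒  a = (12I)^(1/4) = (12×9.933×10^5)^(1/4) = 58.8 mm

a ≈ 58.8 mm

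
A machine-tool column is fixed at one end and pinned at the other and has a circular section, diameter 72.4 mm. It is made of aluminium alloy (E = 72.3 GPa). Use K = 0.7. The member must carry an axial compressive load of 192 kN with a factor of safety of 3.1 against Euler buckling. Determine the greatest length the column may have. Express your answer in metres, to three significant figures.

L_max ≈ 1.82 m

I = πd⁴/64 = π×72.4⁴/64 = 1.349×10^6 mm⁴
I = 1.349×10^-6 m⁴
Required critical load P_cr = n·P = 3.1 × 192 = 595.2 kN = 5.952×10^5 N
From P_cr = π²EI/(K·L)²:  L = (1/K)·√(π²EI/P_cr) = (1/0.7)·√(π²×7.23×10^10×1.349×10^-6/5.952×10^5)
L = 1.82 m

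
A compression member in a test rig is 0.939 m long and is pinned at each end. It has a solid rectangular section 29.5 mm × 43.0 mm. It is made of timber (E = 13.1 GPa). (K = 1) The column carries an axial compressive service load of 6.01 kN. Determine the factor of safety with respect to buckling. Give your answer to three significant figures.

Buckling occurs about the weak axis: I_min = h·b³/12 with b = 29.5 mm (the shorter side).
I_min = 43.0×29.5³/12 = 9.199×10^4 mm⁴
I = 9.199×10^4 mm⁴ = 9.199×10^-8 m⁴
Effective length L_e = K·L = 1 × 0.939 = 0.9390 m
P_cr = π²EI / L_e² = π² × 13.1×10⁹ × 9.199×10^-8 / 0.9390² = 1.349×10^4 N
Factor of safety n = P_cr / P = 13.489 / 6.01 = 2.24

n ≈ 2.24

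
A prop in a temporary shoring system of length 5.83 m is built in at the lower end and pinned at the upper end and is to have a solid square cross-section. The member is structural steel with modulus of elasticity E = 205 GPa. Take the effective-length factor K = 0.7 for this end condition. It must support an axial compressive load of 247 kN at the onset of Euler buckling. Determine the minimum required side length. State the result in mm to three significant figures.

a ≈ 70.3 mm

L_e = K·L = 0.7 × 5.83 = 4.081 m
Required I = P_cr·L_e²/(π²E) = 2.470×10^5 × 4.081² / (π² × 2.05×10^11) = 2.033×10^-6 m⁴
I_req = 2.033×10^6 mm⁴
Solid square: I = a⁴/12  ⇒  a = (12I)^(1/4) = (12×2.033×10^6)^(1/4) = 70.3 mm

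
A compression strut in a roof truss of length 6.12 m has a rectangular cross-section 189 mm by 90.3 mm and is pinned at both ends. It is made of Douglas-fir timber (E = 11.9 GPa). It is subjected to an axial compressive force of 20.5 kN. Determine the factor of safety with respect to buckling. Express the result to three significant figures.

n ≈ 1.77

Buckling occurs about the weak axis: I_min = h·b³/12 with b = 90.3 mm (the shorter side).
I_min = 189×90.3³/12 = 1.160×10^7 mm⁴
I = 1.160×10^7 mm⁴ = 1.160×10^-5 m⁴
Effective length L_e = K·L = 1 × 6.12 = 6.120 m
P_cr = π²EI / L_e² = π² × 11.9×10⁹ × 1.160×10^-5 / 6.120² = 3.637×10^4 N
Factor of safety n = P_cr / P = 36.365 / 20.5 = 1.77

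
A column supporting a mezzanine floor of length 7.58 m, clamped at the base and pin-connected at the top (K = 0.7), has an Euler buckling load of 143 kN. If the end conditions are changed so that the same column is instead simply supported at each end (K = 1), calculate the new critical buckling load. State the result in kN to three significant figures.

P_cr ∝ 1/K², so P_cr,new = P_cr,old × (K_old/K_new)² = 143 × (0.7/1)²
= 143 × 0.4900 = 70.1 kN

P_cr ≈ 70.1 kN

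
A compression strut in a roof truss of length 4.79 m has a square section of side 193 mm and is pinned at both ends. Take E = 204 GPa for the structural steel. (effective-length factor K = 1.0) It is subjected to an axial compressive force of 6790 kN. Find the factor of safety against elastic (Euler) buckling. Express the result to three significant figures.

I = a⁴/12 = 193⁴/12 = 1.156×10^8 mm⁴
I = 1.156×10^8 mm⁴ = 1.156×10^-4 m⁴
Effective length L_e = K·L = 1 × 4.79 = 4.790 m
P_cr = π²EI / L_e² = π² × 204×10⁹ × 1.156×10^-4 / 4.790² = 1.015×10^7 N
Factor of safety n = P_cr / P = 10146 / 6790 = 1.49

n ≈ 1.49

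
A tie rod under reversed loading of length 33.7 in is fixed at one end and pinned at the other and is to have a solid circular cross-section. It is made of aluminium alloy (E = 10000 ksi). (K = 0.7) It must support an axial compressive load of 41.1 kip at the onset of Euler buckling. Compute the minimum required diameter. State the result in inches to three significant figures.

L_e = K·L = 0.7 × 33.7 = 23.59 in
Required I = P_cr·L_e²/(π²E) = 4.110×10^4 × 23.59² / (π² × 1.00×10^7) = 0.2317 in⁴
Solid circle: I = πd⁴/64  ⇒  d = (64I/π)^(1/4) = (64×0.2317/π)^(1/4) = 1.47 in

d ≈ 1.47 in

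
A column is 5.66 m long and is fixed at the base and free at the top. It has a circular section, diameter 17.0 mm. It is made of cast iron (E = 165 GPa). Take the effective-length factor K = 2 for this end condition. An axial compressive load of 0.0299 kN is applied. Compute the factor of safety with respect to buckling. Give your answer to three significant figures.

I = πd⁴/64 = π×17.0⁴/64 = 4.100×10^3 mm⁴
I = 4.100×10^3 mm⁴ = 4.100×10^-9 m⁴
Effective length L_e = K·L = 2 × 5.66 = 11.32 m
P_cr = π²EI / L_e² = π² × 165×10⁹ × 4.100×10^-9 / 11.32² = 52.10 N
Factor of safety n = P_cr / P = 0.052102 / 0.0299 = 1.74

n ≈ 1.74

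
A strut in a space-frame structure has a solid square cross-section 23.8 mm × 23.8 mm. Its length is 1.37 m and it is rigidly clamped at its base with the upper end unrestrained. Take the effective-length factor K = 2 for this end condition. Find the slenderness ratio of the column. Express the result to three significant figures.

λ ≈ 399

I = a⁴/12 = 23.8⁴/12 = 2.674×10^4 mm⁴
A = 566.4 mm²;  r_min = √(I/A) = √(2.674×10^4/566.4) = 6.870 mm
L_e = K·L = 2 × 1.37 m = 2.740 m = 2740.0 mm
λ = L_e / r_min = 2740.0 / 6.870 = 399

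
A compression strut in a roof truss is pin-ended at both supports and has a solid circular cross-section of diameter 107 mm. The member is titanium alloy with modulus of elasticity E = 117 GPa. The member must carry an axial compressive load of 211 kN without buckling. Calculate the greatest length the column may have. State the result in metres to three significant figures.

I = πd⁴/64 = π×107⁴/64 = 6.434×10^6 mm⁴
I = 6.434×10^-6 m⁴
At the buckling limit P_cr = P = 2.110×10^5 N
From P_cr = π²EI/(K·L)²:  L = (1/K)·√(π²EI/P_cr) = (1/1)·√(π²×1.17×10^11×6.434×10^-6/2.110×10^5)
L = 5.93 m

L_max ≈ 5.93 m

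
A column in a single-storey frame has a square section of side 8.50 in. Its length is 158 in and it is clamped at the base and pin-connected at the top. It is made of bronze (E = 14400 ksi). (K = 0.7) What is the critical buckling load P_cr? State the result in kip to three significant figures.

P_cr ≈ 5050 kip

I = a⁴/12 = 8.50⁴/12 = 435.0 in⁴
Effective length L_e = K·L = 0.7 × 158 = 110.6 in
P_cr = π²EI / L_e² = π² × 14400×10³ × 435.0 / 110.6² = 5.054×10^6 lb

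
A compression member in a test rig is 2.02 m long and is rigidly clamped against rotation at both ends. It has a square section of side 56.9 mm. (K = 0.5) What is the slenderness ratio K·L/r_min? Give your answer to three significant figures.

λ ≈ 61.5

I = a⁴/12 = 56.9⁴/12 = 8.735×10^5 mm⁴
A = 3.238×10^3 mm²;  r_min = √(I/A) = √(8.735×10^5/3.238×10^3) = 16.43 mm
L_e = K·L = 0.5 × 2.02 m = 1.010 m = 1010.0 mm
λ = L_e / r_min = 1010.0 / 16.43 = 61.5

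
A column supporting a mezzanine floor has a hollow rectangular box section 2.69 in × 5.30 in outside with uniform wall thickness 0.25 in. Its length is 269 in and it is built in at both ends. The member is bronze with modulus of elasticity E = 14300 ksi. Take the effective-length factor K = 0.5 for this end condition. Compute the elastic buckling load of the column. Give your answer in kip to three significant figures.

Inner dimensions: h_i = 5.30 − 2×0.25 = 4.800 in, b_i = 2.69 − 2×0.25 = 2.190 in
Weak-axis I_min = (h_o·b_o³ − h_i·b_i³)/12 with b_o = 2.69, b_i = 2.190 in (shorter outer/inner sides).
I_min = (5.30×2.69³ − 4.800×2.190³)/12 = 4.396 in⁴
Effective length L_e = K·L = 0.5 × 269 = 134.5 in
P_cr = π²EI / L_e² = π² × 14300×10³ × 4.396 / 134.5² = 3.429×10^4 lb

P_cr ≈ 34.3 kip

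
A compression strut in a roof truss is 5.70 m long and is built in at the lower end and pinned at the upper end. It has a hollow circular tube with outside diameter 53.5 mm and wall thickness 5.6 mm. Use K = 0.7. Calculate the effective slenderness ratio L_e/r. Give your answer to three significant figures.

Inner diameter d_i = 53.5 − 2×5.6 = 42.30 mm
I = π(d_o⁴ − d_i⁴)/64 = π(53.5⁴ − 42.30⁴)/64 = 2.450×10^5 mm⁴
A = 842.7 mm²;  r_min = √(I/A) = √(2.450×10^5/842.7) = 17.05 mm
L_e = K·L = 0.7 × 5.70 m = 3.990 m = 3990.0 mm
λ = L_e / r_min = 3990.0 / 17.05 = 234

λ ≈ 234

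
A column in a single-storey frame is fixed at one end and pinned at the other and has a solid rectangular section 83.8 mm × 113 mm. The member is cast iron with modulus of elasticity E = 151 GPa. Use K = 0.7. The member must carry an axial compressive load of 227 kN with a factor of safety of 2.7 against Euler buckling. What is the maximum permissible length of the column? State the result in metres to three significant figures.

Buckling occurs about the weak axis: I_min = h·b³/12 with b = 83.8 mm (the shorter side).
I_min = 113×83.8³/12 = 5.542×10^6 mm⁴
I = 5.542×10^-6 m⁴
Required critical load P_cr = n·P = 2.7 × 227 = 612.9 kN = 6.129×10^5 N
From P_cr = π²EI/(K·L)²:  L = (1/K)·√(π²EI/P_cr) = (1/0.7)·√(π²×1.51×10^11×5.542×10^-6/6.129×10^5)
L = 5.24 m

L_max ≈ 5.24 m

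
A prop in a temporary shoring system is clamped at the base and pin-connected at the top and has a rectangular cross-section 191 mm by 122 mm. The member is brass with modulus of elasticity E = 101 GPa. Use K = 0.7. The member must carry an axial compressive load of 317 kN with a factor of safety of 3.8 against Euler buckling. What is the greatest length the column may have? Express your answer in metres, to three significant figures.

L_max ≈ 6.99 m

Buckling occurs about the weak axis: I_min = h·b³/12 with b = 122 mm (the shorter side).
I_min = 191×122³/12 = 2.890×10^7 mm⁴
I = 2.890×10^-5 m⁴
Required critical load P_cr = n·P = 3.8 × 317 = 1205 kN = 1.205×10^6 N
From P_cr = π²EI/(K·L)²:  L = (1/K)·√(π²EI/P_cr) = (1/0.7)·√(π²×1.01×10^11×2.890×10^-5/1.205×10^6)
L = 6.99 m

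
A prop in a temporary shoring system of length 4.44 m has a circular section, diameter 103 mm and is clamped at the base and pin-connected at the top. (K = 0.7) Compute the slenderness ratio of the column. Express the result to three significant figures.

λ ≈ 121

I = πd⁴/64 = π×103⁴/64 = 5.525×10^6 mm⁴
A = 8.332×10^3 mm²;  r_min = √(I/A) = √(5.525×10^6/8.332×10^3) = 25.75 mm
L_e = K·L = 0.7 × 4.44 m = 3.108 m = 3108.0 mm
λ = L_e / r_min = 3108.0 / 25.75 = 121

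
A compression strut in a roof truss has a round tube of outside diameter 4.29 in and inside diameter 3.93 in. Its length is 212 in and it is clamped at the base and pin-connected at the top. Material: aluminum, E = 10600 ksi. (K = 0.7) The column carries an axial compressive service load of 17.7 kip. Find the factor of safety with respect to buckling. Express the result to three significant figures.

n ≈ 1.32

d_o = 4.29 in, d_i = 3.93 in
I = π(d_o⁴ − d_i⁴)/64 = π(4.29⁴ − 3.930⁴)/64 = 4.917 in⁴
Effective length L_e = K·L = 0.7 × 212 = 148.4 in
P_cr = π²EI / L_e² = π² × 10600×10³ × 4.917 / 148.4² = 2.336×10^4 lb
Factor of safety n = P_cr / P = 23.358 / 17.7 = 1.32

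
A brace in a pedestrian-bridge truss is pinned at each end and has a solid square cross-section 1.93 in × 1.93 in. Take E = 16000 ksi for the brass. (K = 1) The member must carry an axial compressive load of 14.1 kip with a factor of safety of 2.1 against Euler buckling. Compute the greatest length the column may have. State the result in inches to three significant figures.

L_max ≈ 78.5 in

I = a⁴/12 = 1.93⁴/12 = 1.156 in⁴
Required critical load P_cr = n·P = 2.1 × 14.1 = 29.61 kip = 2.961×10^4 lb
From P_cr = π²EI/(K·L)²:  L = (1/K)·√(π²EI/P_cr) = (1/1)·√(π²×1.60×10^7×1.156/2.961×10^4)
L = 78.5 in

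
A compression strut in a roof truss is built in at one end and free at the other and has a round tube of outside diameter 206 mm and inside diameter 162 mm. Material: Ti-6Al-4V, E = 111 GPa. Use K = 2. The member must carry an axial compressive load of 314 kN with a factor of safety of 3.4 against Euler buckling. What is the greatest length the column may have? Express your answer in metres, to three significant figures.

d_o = 206 mm, d_i = 162 mm
I = π(d_o⁴ − d_i⁴)/64 = π(206⁴ − 162.0⁴)/64 = 5.459×10^7 mm⁴
I = 5.459×10^-5 m⁴
Required critical load P_cr = n·P = 3.4 × 314 = 1068 kN = 1.068×10^6 N
From P_cr = π²EI/(K·L)²:  L = (1/K)·√(π²EI/P_cr) = (1/2)·√(π²×1.11×10^11×5.459×10^-5/1.068×10^6)
L = 3.74 m

L_max ≈ 3.74 m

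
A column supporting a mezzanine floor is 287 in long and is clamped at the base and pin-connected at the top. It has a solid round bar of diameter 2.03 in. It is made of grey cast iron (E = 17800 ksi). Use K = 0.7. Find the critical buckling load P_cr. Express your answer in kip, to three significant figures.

I = πd⁴/64 = π×2.03⁴/64 = 0.8336 in⁴
Effective length L_e = K·L = 0.7 × 287 = 200.9 in
P_cr = π²EI / L_e² = π² × 17800×10³ × 0.8336 / 200.9² = 3.628×10^3 lb

P_cr ≈ 3.63 kip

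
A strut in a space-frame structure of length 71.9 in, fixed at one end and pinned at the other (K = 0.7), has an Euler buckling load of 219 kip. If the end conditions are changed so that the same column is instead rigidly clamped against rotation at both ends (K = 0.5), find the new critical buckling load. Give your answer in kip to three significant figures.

P_cr ∝ 1/K², so P_cr,new = P_cr,old × (K_old/K_new)² = 219 × (0.7/0.5)²
= 219 × 1.960 = 429 kip

P_cr ≈ 429 kip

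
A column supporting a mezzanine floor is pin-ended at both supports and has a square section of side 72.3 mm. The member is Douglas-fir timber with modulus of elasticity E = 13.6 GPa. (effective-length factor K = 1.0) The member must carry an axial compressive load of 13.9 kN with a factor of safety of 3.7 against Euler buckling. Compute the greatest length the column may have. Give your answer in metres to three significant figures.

I = a⁴/12 = 72.3⁴/12 = 2.277×10^6 mm⁴
I = 2.277×10^-6 m⁴
Required critical load P_cr = n·P = 3.7 × 13.9 = 51.43 kN = 5.143×10^4 N
From P_cr = π²EI/(K·L)²:  L = (1/K)·√(π²EI/P_cr) = (1/1)·√(π²×1.36×10^10×2.277×10^-6/5.143×10^4)
L = 2.44 m

L_max ≈ 2.44 m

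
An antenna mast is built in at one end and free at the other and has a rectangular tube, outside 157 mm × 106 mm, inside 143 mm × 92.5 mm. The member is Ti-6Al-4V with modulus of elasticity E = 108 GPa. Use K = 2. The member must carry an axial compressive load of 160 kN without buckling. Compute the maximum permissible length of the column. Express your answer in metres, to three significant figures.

Weak-axis I_min = (h_o·b_o³ − h_i·b_i³)/12 with b_o = 106, b_i = 92.50 mm (shorter outer/inner sides).
I_min = (157×106³ − 143.0×92.50³)/12 = 6.151×10^6 mm⁴
I = 6.151×10^-6 m⁴
At the buckling limit P_cr = P = 1.600×10^5 N
From P_cr = π²EI/(K·L)²:  L = (1/K)·√(π²EI/P_cr) = (1/2)·√(π²×1.08×10^11×6.151×10^-6/1.600×10^5)
L = 3.20 m

L_max ≈ 3.20 m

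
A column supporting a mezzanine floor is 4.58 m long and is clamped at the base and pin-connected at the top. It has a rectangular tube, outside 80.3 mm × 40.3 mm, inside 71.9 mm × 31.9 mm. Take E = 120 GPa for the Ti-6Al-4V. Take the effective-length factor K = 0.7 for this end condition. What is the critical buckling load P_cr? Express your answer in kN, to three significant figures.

Weak-axis I_min = (h_o·b_o³ − h_i·b_i³)/12 with b_o = 40.3, b_i = 31.90 mm (shorter outer/inner sides).
I_min = (80.3×40.3³ − 71.90×31.90³)/12 = 2.435×10^5 mm⁴
I = 2.435×10^5 mm⁴ = 2.435×10^-7 m⁴
Effective length L_e = K·L = 0.7 × 4.58 = 3.206 m
P_cr = π²EI / L_e² = π² × 120×10⁹ × 2.435×10^-7 / 3.206² = 2.805×10^4 N

P_cr ≈ 28.1 kN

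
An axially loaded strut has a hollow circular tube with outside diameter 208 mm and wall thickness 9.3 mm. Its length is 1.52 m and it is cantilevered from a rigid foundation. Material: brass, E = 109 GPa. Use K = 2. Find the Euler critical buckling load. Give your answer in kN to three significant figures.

P_cr ≈ 3340 kN

Inner diameter d_i = 208 − 2×9.3 = 189.4 mm
I = π(d_o⁴ − d_i⁴)/64 = π(208⁴ − 189.4⁴)/64 = 2.871×10^7 mm⁴
I = 2.871×10^7 mm⁴ = 2.871×10^-5 m⁴
Effective length L_e = K·L = 2 × 1.52 = 3.040 m
P_cr = π²EI / L_e² = π² × 109×10⁹ × 2.871×10^-5 / 3.040² = 3.342×10^6 N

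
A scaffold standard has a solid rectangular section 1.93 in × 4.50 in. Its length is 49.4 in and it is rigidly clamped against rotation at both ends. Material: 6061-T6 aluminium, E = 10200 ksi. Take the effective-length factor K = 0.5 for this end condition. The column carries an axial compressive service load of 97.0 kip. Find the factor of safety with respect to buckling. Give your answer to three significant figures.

n ≈ 4.59

Buckling occurs about the weak axis: I_min = h·b³/12 with b = 1.93 in (the shorter side).
I_min = 4.50×1.93³/12 = 2.696 in⁴
Effective length L_e = K·L = 0.5 × 49.4 = 24.70 in
P_cr = π²EI / L_e² = π² × 10200×10³ × 2.696 / 24.70² = 4.448×10^5 lb
Factor of safety n = P_cr / P = 444.85 / 97.0 = 4.59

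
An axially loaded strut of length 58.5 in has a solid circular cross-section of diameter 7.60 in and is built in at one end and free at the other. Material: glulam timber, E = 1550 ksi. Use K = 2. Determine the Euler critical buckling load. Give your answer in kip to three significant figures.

P_cr ≈ 183 kip

I = πd⁴/64 = π×7.60⁴/64 = 163.8 in⁴
Effective length L_e = K·L = 2 × 58.5 = 117.0 in
P_cr = π²EI / L_e² = π² × 1550×10³ × 163.8 / 117.0² = 1.830×10^5 lb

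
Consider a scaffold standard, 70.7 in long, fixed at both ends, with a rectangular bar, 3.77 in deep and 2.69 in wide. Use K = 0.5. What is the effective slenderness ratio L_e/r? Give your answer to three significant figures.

For a rectangle r_min = b/√12 = 2.69/√12 = 0.7765 in
L_e = K·L = 0.5 × 70.7 = 35.35 in
λ = L_e / r_min = 35.350 / 0.7765 = 45.5

λ ≈ 45.5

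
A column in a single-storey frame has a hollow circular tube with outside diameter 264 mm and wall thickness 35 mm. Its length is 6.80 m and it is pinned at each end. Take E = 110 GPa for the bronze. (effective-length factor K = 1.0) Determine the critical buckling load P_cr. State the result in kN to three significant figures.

P_cr ≈ 3970 kN

Inner diameter d_i = 264 − 2×35 = 194.0 mm
I = π(d_o⁴ − d_i⁴)/64 = π(264⁴ − 194.0⁴)/64 = 1.689×10^8 mm⁴
I = 1.689×10^8 mm⁴ = 1.689×10^-4 m⁴
Effective length L_e = K·L = 1 × 6.80 = 6.800 m
P_cr = π²EI / L_e² = π² × 110×10⁹ × 1.689×10^-4 / 6.800² = 3.966×10^6 N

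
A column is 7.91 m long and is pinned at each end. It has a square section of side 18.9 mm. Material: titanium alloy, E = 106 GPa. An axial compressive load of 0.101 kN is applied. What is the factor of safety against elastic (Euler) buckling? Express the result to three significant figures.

I = a⁴/12 = 18.9⁴/12 = 1.063×10^4 mm⁴
I = 1.063×10^4 mm⁴ = 1.063×10^-8 m⁴
Effective length L_e = K·L = 1 × 7.91 = 7.910 m
P_cr = π²EI / L_e² = π² × 106×10⁹ × 1.063×10^-8 / 7.910² = 177.8 N
Factor of safety n = P_cr / P = 0.17779 / 0.101 = 1.76

n ≈ 1.76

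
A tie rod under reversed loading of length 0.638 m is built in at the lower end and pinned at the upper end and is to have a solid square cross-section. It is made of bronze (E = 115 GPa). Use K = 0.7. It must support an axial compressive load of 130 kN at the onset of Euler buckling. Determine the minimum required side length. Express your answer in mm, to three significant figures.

L_e = K·L = 0.7 × 0.638 = 0.4466 m
Required I = P_cr·L_e²/(π²E) = 1.300×10^5 × 0.4466² / (π² × 1.15×10^11) = 2.284×10^-8 m⁴
I_req = 2.284×10^4 mm⁴
Solid square: I = a⁴/12  ⇒  a = (12I)^(1/4) = (12×2.284×10^4)^(1/4) = 22.9 mm

a ≈ 22.9 mm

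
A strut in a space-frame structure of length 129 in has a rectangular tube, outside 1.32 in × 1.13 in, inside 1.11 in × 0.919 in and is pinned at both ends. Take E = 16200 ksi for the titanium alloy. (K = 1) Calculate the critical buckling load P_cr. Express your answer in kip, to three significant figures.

Weak-axis I_min = (h_o·b_o³ − h_i·b_i³)/12 with b_o = 1.13, b_i = 0.9190 in (shorter outer/inner sides).
I_min = (1.32×1.13³ − 1.110×0.9190³)/12 = 8.692×10^-2 in⁴
Effective length L_e = K·L = 1 × 129 = 129.0 in
P_cr = π²EI / L_e² = π² × 16200×10³ × 8.692×10^-2 / 129.0² = 835.2 lb

P_cr ≈ 0.835 kip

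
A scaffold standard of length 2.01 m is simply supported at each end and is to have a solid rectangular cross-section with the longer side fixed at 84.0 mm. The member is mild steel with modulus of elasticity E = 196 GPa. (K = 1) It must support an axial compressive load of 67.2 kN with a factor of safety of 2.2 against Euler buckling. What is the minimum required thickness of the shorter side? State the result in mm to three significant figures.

b ≈ 35.3 mm

Required P_cr = n·P = 2.2 × 67.2 = 147.8 kN
L_e = K·L = 1 × 2.01 = 2.010 m
Required I = P_cr·L_e²/(π²E) = 1.478×10^5 × 2.010² / (π² × 1.96×10^11) = 3.088×10^-7 m⁴
I_req = 3.088×10^5 mm⁴
Rectangle, weak axis: I_min = h·b³/12 with h = 84.0 mm fixed  ⇒  b = (12I/h)^(1/3) = 35.3 mm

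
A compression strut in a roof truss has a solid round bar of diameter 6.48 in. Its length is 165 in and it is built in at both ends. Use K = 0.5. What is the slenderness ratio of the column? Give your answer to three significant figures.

λ ≈ 50.9

For a solid circle r = d/4 = 6.48/4 = 1.620 in
L_e = K·L = 0.5 × 165 = 82.50 in
λ = L_e / r_min = 82.500 / 1.620 = 50.9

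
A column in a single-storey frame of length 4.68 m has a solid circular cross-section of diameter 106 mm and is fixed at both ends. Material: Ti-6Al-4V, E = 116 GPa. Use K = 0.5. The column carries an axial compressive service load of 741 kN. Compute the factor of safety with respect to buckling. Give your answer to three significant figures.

n ≈ 1.75

I = πd⁴/64 = π×106⁴/64 = 6.197×10^6 mm⁴
I = 6.197×10^6 mm⁴ = 6.197×10^-6 m⁴
Effective length L_e = K·L = 0.5 × 4.68 = 2.340 m
P_cr = π²EI / L_e² = π² × 116×10⁹ × 6.197×10^-6 / 2.340² = 1.296×10^6 N
Factor of safety n = P_cr / P = 1295.7 / 741 = 1.75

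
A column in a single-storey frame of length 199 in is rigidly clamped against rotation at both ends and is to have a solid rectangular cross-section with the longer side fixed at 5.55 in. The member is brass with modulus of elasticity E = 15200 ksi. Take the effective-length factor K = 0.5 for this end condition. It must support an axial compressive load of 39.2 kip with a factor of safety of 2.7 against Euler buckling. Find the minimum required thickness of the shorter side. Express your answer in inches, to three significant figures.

b ≈ 2.47 in

Required P_cr = n·P = 2.7 × 39.2 = 105.8 kip
L_e = K·L = 0.5 × 199 = 99.50 in
Required I = P_cr·L_e²/(π²E) = 1.058×10^5 × 99.50² / (π² × 1.52×10^7) = 6.985 in⁴
Rectangle, weak axis: I_min = h·b³/12 with h = 5.55 in fixed  ⇒  b = (12I/h)^(1/3) = 2.47 in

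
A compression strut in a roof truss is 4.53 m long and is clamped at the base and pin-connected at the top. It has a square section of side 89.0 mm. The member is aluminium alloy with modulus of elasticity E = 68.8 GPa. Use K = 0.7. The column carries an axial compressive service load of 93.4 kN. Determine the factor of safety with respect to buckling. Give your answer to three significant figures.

n ≈ 3.78

I = a⁴/12 = 89.0⁴/12 = 5.229×10^6 mm⁴
I = 5.229×10^6 mm⁴ = 5.229×10^-6 m⁴
Effective length L_e = K·L = 0.7 × 4.53 = 3.171 m
P_cr = π²EI / L_e² = π² × 68.8×10⁹ × 5.229×10^-6 / 3.171² = 3.531×10^5 N
Factor of safety n = P_cr / P = 353.08 / 93.4 = 3.78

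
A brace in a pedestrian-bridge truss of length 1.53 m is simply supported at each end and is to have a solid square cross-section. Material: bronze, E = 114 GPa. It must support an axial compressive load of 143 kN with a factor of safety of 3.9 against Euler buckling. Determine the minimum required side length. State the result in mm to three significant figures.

Required P_cr = n·P = 3.9 × 143 = 557.7 kN
L_e = K·L = 1 × 1.53 = 1.530 m
Required I = P_cr·L_e²/(π²E) = 5.577×10^5 × 1.530² / (π² × 1.14×10^11) = 1.160×10^-6 m⁴
I_req = 1.160×10^6 mm⁴
Solid square: I = a⁴/12  ⇒  a = (12I)^(1/4) = (12×1.160×10^6)^(1/4) = 61.1 mm

a ≈ 61.1 mm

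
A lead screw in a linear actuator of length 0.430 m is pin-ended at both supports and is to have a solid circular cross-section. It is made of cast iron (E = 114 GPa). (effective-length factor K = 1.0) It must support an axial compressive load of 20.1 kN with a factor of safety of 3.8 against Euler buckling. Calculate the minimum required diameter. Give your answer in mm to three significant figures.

d ≈ 22.5 mm

Required P_cr = n·P = 3.8 × 20.1 = 76.38 kN
L_e = K·L = 1 × 0.430 = 0.4300 m
Required I = P_cr·L_e²/(π²E) = 7.638×10^4 × 0.4300² / (π² × 1.14×10^11) = 1.255×10^-8 m⁴
I_req = 1.255×10^4 mm⁴
Solid circle: I = πd⁴/64  ⇒  d = (64I/π)^(1/4) = (64×1.255×10^4/π)^(1/4) = 22.5 mm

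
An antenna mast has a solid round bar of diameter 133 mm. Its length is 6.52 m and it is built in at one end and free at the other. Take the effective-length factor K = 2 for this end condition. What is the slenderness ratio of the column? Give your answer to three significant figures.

λ ≈ 392

I = πd⁴/64 = π×133⁴/64 = 1.536×10^7 mm⁴
A = 1.389×10^4 mm²;  r_min = √(I/A) = √(1.536×10^7/1.389×10^4) = 33.25 mm
L_e = K·L = 2 × 6.52 m = 13.04 m = 13040 mm
λ = L_e / r_min = 13040 / 33.25 = 392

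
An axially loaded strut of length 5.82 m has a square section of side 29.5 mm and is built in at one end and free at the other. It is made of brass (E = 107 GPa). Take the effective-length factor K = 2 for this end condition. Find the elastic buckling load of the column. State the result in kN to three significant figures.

I = a⁴/12 = 29.5⁴/12 = 6.311×10^4 mm⁴
I = 6.311×10^4 mm⁴ = 6.311×10^-8 m⁴
Effective length L_e = K·L = 2 × 5.82 = 11.64 m
P_cr = π²EI / L_e² = π² × 107×10⁹ × 6.311×10^-8 / 11.64² = 491.9 N

P_cr ≈ 0.492 kN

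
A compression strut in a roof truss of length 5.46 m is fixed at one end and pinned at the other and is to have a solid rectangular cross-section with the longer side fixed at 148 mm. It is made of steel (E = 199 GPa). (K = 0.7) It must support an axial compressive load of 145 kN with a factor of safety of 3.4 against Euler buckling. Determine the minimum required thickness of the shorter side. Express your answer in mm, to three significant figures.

b ≈ 66.7 mm

Required P_cr = n·P = 3.4 × 145 = 493.0 kN
L_e = K·L = 0.7 × 5.46 = 3.822 m
Required I = P_cr·L_e²/(π²E) = 4.930×10^5 × 3.822² / (π² × 1.99×10^11) = 3.667×10^-6 m⁴
I_req = 3.667×10^6 mm⁴
Rectangle, weak axis: I_min = h·b³/12 with h = 148 mm fixed  ⇒  b = (12I/h)^(1/3) = 66.7 mm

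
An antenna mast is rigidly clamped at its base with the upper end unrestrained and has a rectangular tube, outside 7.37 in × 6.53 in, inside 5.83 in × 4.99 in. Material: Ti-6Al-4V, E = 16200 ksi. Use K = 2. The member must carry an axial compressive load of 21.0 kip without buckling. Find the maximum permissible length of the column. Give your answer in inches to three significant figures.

L_max ≈ 459 in

Weak-axis I_min = (h_o·b_o³ − h_i·b_i³)/12 with b_o = 6.53, b_i = 4.990 in (shorter outer/inner sides).
I_min = (7.37×6.53³ − 5.830×4.990³)/12 = 110.6 in⁴
At the buckling limit P_cr = P = 2.100×10^4 lb
From P_cr = π²EI/(K·L)²:  L = (1/K)·√(π²EI/P_cr) = (1/2)·√(π²×1.62×10^7×110.6/2.100×10^4)
L = 459 in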